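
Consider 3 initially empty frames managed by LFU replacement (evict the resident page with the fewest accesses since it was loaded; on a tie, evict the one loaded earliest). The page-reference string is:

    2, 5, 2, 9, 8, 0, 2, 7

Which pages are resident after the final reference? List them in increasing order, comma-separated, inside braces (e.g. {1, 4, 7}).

2: fault, frames [2]
5: fault, frames [2, 5]
2: hit
9: fault, frames [2, 5, 9]
8: fault, evict 5, frames [2, 9, 8]
0: fault, evict 9, frames [2, 8, 0]
2: hit
7: fault, evict 8, frames [2, 0, 7]

{0, 2, 7}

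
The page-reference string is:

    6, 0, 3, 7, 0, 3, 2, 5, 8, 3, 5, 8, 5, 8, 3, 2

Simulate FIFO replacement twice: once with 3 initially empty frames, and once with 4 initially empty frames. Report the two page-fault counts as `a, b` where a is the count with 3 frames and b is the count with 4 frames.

9, 8

3 frames: F F F F . . F F F F . . . . . F → 9 faults.
4 frames: F F F F . . F F F F . . . . . . → 8 faults.
8 < 9: adding a frame reduced faults, as is typical.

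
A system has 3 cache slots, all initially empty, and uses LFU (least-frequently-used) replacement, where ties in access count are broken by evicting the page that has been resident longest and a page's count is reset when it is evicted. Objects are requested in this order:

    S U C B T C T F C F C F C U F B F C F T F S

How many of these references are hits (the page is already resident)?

S → miss, frames {S}
U → miss, frames {S,U}
C → miss, frames {S,U,C}
B → miss, evict S, frames {U,C,B}
T → miss, evict U, frames {C,B,T}
C → hit
T → hit
F → miss, evict B, frames {C,T,F}
C → hit
F → hit
C → hit
F → hit
C → hit
U → miss, evict T, frames {C,F,U}
F → hit
B → miss, evict U, frames {C,F,B}
F → hit
C → hit
F → hit
T → miss, evict B, frames {C,F,T}
F → hit
S → miss, evict T, frames {C,F,S}
Hits: 12.

12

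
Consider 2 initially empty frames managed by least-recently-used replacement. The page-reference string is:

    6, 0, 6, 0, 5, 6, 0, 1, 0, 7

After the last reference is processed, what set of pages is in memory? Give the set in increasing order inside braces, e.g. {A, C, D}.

{0, 7}

6: fault, frames {6}
0: fault, frames {6,0}
6: hit
0: hit
5: fault, evict 6, frames {0,5}
6: fault, evict 0, frames {5,6}
0: fault, evict 5, frames {6,0}
1: fault, evict 6, frames {0,1}
0: hit
7: fault, evict 1, frames {0,7}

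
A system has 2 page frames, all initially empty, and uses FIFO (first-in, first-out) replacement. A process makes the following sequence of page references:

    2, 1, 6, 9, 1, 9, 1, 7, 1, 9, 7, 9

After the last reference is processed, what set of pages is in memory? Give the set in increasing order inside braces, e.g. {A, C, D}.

2 → fault, frames {2}
1 → fault, frames {2,1}
6 → fault, evict 2, frames {1,6}
9 → fault, evict 1, frames {6,9}
1 → fault, evict 6, frames {9,1}
9 → hit
1 → hit
7 → fault, evict 9, frames {1,7}
1 → hit
9 → fault, evict 1, frames {7,9}
7 → hit
9 → hit

{7, 9}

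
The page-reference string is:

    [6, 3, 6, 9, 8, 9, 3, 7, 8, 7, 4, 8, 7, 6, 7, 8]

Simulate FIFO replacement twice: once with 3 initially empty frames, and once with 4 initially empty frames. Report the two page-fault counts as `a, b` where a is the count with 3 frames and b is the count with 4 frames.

8, 7

3 frames: F F . F F . . F . . F . . F . F → 8 faults.
4 frames: F F . F F . . F . . F . . F . . → 7 faults.
7 < 8: adding a frame reduced faults, as is typical.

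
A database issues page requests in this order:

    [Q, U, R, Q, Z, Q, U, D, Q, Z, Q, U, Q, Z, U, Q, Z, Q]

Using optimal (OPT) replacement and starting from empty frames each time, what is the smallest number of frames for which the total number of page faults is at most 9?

3

f=1: 18 faults
f=2: 10 faults
f=3: 6 faults
f=4: 5 faults
f=5: 5 faults
Smallest f with faults ≤ 9 is 3.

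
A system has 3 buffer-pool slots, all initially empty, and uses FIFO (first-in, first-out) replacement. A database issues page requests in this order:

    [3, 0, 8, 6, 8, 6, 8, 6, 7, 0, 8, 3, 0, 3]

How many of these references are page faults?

8

3: miss, frames {3}
0: miss, frames {3,0}
8: miss, frames {3,0,8}
6: miss, evict 3, frames {0,8,6}
8: hit
6: hit
8: hit
6: hit
7: miss, evict 0, frames {8,6,7}
0: miss, evict 8, frames {6,7,0}
8: miss, evict 6, frames {7,0,8}
3: miss, evict 7, frames {0,8,3}
0: hit
3: hit
Page faults: 8.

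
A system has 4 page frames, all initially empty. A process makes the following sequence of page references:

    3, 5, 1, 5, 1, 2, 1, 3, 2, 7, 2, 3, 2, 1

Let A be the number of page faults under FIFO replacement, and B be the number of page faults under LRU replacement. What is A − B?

Under FIFO: F F F . . F . . . F . F . . → 6 faults.
Under LRU: F F F . . F . . . F . . . . → 5 faults.
A − B = 6 − 5 = 1.

1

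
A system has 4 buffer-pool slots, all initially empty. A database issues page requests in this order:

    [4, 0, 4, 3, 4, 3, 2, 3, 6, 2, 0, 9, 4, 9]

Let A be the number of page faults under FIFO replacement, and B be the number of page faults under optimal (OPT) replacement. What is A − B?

Under FIFO: F F . F . . F . F . . F F . → 7 faults.
Under OPT: F F . F . . F . F . . F . . → 6 faults.
A − B = 7 − 6 = 1.

1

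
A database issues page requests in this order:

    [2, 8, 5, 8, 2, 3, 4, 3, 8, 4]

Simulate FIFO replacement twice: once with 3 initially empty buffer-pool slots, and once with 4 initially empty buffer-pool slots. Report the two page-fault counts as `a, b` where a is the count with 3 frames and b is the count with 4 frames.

3 frames: F F F . . F F . F . → 6 faults.
4 frames: F F F . . F F . . . → 5 faults.
5 < 6: adding a frame reduced faults, as is typical.

6, 5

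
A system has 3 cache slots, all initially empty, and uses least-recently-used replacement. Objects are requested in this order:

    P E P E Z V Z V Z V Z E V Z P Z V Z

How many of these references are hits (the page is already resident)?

P: miss, frames {P}
E: miss, frames {P,E}
P: hit
E: hit
Z: miss, frames {P,E,Z}
V: miss, evict P, frames {E,Z,V}
Z: hit
V: hit
Z: hit
V: hit
Z: hit
E: hit
V: hit
Z: hit
P: miss, evict E, frames {V,Z,P}
Z: hit
V: hit
Z: hit
Hits: 13.

13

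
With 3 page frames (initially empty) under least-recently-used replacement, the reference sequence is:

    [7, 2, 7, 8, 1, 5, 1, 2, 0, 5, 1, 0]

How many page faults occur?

9

7 → fault, frames [7]
2 → fault, frames [7, 2]
7 → hit
8 → fault, frames [2, 7, 8]
1 → fault, evict 2, frames [7, 8, 1]
5 → fault, evict 7, frames [8, 1, 5]
1 → hit
2 → fault, evict 8, frames [5, 1, 2]
0 → fault, evict 5, frames [1, 2, 0]
5 → fault, evict 1, frames [2, 0, 5]
1 → fault, evict 2, frames [0, 5, 1]
0 → hit
Page faults: 9.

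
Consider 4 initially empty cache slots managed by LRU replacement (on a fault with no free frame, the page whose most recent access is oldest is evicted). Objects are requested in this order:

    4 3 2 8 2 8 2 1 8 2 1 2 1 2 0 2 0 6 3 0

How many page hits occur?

4: fault, frames [4]
3: fault, frames [4, 3]
2: fault, frames [4, 3, 2]
8: fault, frames [4, 3, 2, 8]
2: hit
8: hit
2: hit
1: fault, evict 4, frames [3, 8, 2, 1]
8: hit
2: hit
1: hit
2: hit
1: hit
2: hit
0: fault, evict 3, frames [8, 1, 2, 0]
2: hit
0: hit
6: fault, evict 8, frames [1, 2, 0, 6]
3: fault, evict 1, frames [2, 0, 6, 3]
0: hit
Hits: 12.

12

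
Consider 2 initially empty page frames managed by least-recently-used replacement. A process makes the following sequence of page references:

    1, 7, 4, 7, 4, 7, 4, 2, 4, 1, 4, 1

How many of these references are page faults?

5

1 -> miss, frames [1]
7 -> miss, frames [1, 7]
4 -> miss, evict 1, frames [7, 4]
7 -> hit
4 -> hit
7 -> hit
4 -> hit
2 -> miss, evict 7, frames [4, 2]
4 -> hit
1 -> miss, evict 2, frames [4, 1]
4 -> hit
1 -> hit
Page faults: 5.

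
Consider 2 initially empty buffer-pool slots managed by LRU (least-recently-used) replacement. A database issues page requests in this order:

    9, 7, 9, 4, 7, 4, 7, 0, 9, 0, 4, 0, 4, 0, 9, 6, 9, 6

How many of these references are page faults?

9

9 → fault, frames [9]
7 → fault, frames [9, 7]
9 → hit
4 → fault, evict 7, frames [9, 4]
7 → fault, evict 9, frames [4, 7]
4 → hit
7 → hit
0 → fault, evict 4, frames [7, 0]
9 → fault, evict 7, frames [0, 9]
0 → hit
4 → fault, evict 9, frames [0, 4]
0 → hit
4 → hit
0 → hit
9 → fault, evict 4, frames [0, 9]
6 → fault, evict 0, frames [9, 6]
9 → hit
6 → hit
Page faults: 9.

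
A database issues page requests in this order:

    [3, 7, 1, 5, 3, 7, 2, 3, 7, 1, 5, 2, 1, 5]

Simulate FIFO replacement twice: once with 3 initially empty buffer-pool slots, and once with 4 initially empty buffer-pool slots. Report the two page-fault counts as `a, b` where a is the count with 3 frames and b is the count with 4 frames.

9, 10

3 frames: F F F F F F F . . F F . . . → 9 faults.
4 frames: F F F F . . F F F F F F . . → 10 faults.
10 > 9: adding a frame increased faults — Belady's anomaly.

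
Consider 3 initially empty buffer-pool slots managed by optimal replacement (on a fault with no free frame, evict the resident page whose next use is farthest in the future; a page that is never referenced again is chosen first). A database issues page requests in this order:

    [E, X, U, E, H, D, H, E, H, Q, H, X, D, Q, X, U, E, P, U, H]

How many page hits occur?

9

E: fault, frames (E)
X: fault, frames (E X)
U: fault, frames (E X U)
E: hit
H: fault, evict U, frames (E X H)
D: fault, evict X, frames (E H D)
H: hit
E: hit
H: hit
Q: fault, evict E, frames (H D Q)
H: hit
X: fault, evict H, frames (D Q X)
D: hit
Q: hit
X: hit
U: fault, evict X, frames (D Q U)
E: fault, evict Q, frames (D U E)
P: fault, evict E, frames (D U P)
U: hit
H: fault, evict P, frames (D U H)
Hits: 9.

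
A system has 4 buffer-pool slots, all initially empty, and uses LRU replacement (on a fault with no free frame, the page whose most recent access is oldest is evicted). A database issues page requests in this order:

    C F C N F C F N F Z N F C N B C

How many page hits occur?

C: fault, frames {C}
F: fault, frames {C,F}
C: hit
N: fault, frames {F,C,N}
F: hit
C: hit
F: hit
N: hit
F: hit
Z: fault, frames {C,N,F,Z}
N: hit
F: hit
C: hit
N: hit
B: fault, evict Z, frames {F,C,N,B}
C: hit
Hits: 11.

11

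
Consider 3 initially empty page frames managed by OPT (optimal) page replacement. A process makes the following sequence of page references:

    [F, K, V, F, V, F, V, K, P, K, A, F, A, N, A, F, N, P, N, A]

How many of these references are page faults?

F: fault, frames {F}
K: fault, frames {F,K}
V: fault, frames {F,K,V}
F: hit
V: hit
F: hit
V: hit
K: hit
P: fault, evict V, frames {F,K,P}
K: hit
A: fault, evict K, frames {F,P,A}
F: hit
A: hit
N: fault, evict P, frames {F,A,N}
A: hit
F: hit
N: hit
P: fault, evict F, frames {A,N,P}
N: hit
A: hit
Page faults: 7.

7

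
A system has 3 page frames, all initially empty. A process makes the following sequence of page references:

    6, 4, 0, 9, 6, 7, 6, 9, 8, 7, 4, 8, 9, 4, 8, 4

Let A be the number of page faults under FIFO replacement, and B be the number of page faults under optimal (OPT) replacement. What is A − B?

Under FIFO: F F F F F F . . F . F . F . . . → 9 faults.
Under OPT: F F F F . F . . F . F . . . . . → 7 faults.
A − B = 9 − 7 = 2.

2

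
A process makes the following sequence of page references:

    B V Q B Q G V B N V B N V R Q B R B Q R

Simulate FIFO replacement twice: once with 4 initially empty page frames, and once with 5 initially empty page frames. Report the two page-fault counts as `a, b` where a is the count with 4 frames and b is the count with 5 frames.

4 frames: F F F . . F . . F . F . F F F . . . . . → 9 faults.
5 frames: F F F . . F . . F . . . . F . F . . . . → 7 faults.
7 < 9: adding a frame reduced faults, as is typical.

9, 7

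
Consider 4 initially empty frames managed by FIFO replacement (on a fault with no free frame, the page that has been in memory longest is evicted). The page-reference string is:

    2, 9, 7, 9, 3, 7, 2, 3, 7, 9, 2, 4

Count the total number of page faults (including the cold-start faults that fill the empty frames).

5

2 -> miss, frames [2]
9 -> miss, frames [2, 9]
7 -> miss, frames [2, 9, 7]
9 -> hit
3 -> miss, frames [2, 9, 7, 3]
7 -> hit
2 -> hit
3 -> hit
7 -> hit
9 -> hit
2 -> hit
4 -> miss, evict 2, frames [9, 7, 3, 4]
Page faults: 5.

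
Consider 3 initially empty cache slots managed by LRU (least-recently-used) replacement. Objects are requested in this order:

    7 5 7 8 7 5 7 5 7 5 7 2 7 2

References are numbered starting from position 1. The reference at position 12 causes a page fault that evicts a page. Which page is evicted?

8

pos 1: 7: fault, frames {7}
pos 2: 5: fault, frames {7,5}
pos 3: 7: hit
pos 4: 8: fault, frames {5,7,8}
pos 5: 7: hit
pos 6: 5: hit
pos 7: 7: hit
pos 8: 5: hit
pos 9: 7: hit
pos 10: 5: hit
pos 11: 7: hit
pos 12: 2: fault, evict 8, frames {5,7,2}
At position 12, page 8 is evicted.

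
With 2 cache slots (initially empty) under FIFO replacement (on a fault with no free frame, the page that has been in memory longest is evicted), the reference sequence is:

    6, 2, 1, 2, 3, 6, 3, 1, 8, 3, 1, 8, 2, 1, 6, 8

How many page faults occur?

14

6: fault, frames (6)
2: fault, frames (6 2)
1: fault, evict 6, frames (2 1)
2: hit
3: fault, evict 2, frames (1 3)
6: fault, evict 1, frames (3 6)
3: hit
1: fault, evict 3, frames (6 1)
8: fault, evict 6, frames (1 8)
3: fault, evict 1, frames (8 3)
1: fault, evict 8, frames (3 1)
8: fault, evict 3, frames (1 8)
2: fault, evict 1, frames (8 2)
1: fault, evict 8, frames (2 1)
6: fault, evict 2, frames (1 6)
8: fault, evict 1, frames (6 8)
Page faults: 14.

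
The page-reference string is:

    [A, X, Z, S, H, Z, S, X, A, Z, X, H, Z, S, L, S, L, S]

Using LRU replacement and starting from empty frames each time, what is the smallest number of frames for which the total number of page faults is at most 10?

4

f=1: 18 faults
f=2: 15 faults
f=3: 11 faults
f=4: 9 faults
f=5: 6 faults
f=6: 6 faults
Smallest f with faults ≤ 10 is 4.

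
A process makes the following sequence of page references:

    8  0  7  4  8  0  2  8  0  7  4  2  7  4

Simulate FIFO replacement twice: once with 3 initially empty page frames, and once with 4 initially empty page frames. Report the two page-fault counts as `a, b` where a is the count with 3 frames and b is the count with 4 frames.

9, 10

3 frames: F F F F F F F . . F F . . . → 9 faults.
4 frames: F F F F . . F F F F F F . . → 10 faults.
10 > 9: adding a frame increased faults — Belady's anomaly.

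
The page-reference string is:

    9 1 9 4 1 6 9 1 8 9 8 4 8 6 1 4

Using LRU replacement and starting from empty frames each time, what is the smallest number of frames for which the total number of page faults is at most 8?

4

f=1: 16 faults
f=2: 13 faults
f=3: 10 faults
f=4: 8 faults
f=5: 5 faults
Smallest f with faults ≤ 8 is 4.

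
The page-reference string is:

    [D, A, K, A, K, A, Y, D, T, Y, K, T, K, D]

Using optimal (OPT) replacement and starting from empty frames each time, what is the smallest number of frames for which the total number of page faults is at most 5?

f=1: 14 faults
f=2: 8 faults
f=3: 6 faults
f=4: 5 faults
f=5: 5 faults
Smallest f with faults ≤ 5 is 4.

4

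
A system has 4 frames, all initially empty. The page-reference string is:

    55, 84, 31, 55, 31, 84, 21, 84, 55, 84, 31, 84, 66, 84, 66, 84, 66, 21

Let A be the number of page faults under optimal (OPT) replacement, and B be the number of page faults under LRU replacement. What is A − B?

Under OPT: F F F . . . F . . . . . F . . . . . → 5 faults.
Under LRU: F F F . . . F . . . . . F . . . . F → 6 faults.
A − B = 5 − 6 = -1.

-1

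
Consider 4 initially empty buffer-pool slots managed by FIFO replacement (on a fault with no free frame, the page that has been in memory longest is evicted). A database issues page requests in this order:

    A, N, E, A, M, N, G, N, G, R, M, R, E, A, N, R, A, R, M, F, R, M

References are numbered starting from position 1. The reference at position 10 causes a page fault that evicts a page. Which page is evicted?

pos 1: A: fault, frames [A]
pos 2: N: fault, frames [A, N]
pos 3: E: fault, frames [A, N, E]
pos 4: A: hit
pos 5: M: fault, frames [A, N, E, M]
pos 6: N: hit
pos 7: G: fault, evict A, frames [N, E, M, G]
pos 8: N: hit
pos 9: G: hit
pos 10: R: fault, evict N, frames [E, M, G, R]
At position 10, page N is evicted.

N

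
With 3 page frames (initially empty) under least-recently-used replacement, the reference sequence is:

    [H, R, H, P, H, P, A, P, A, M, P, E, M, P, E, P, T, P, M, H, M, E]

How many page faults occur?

H -> fault, frames [H]
R -> fault, frames [H, R]
H -> hit
P -> fault, frames [R, H, P]
H -> hit
P -> hit
A -> fault, evict R, frames [H, P, A]
P -> hit
A -> hit
M -> fault, evict H, frames [P, A, M]
P -> hit
E -> fault, evict A, frames [M, P, E]
M -> hit
P -> hit
E -> hit
P -> hit
T -> fault, evict M, frames [E, P, T]
P -> hit
M -> fault, evict E, frames [T, P, M]
H -> fault, evict T, frames [P, M, H]
M -> hit
E -> fault, evict P, frames [H, M, E]
Page faults: 10.

10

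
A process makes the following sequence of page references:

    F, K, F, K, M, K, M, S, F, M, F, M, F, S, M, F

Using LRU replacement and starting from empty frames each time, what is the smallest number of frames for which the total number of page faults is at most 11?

f=1: 16 faults
f=2: 9 faults
f=3: 5 faults
f=4: 4 faults
Smallest f with faults ≤ 11 is 2.

2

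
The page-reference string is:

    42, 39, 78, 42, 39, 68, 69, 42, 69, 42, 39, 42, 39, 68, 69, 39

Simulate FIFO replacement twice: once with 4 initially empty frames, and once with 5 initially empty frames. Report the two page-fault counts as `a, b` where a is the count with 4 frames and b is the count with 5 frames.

7, 5

4 frames: F F F . . F F F . . F . . . . . → 7 faults.
5 frames: F F F . . F F . . . . . . . . . → 5 faults.
5 < 7: adding a frame reduced faults, as is typical.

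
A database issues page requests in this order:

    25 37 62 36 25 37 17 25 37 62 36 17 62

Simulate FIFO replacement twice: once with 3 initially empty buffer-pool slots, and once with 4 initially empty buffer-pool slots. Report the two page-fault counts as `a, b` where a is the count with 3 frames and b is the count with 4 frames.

3 frames: F F F F F F F . . F F . . → 9 faults.
4 frames: F F F F . . F F F F F F . → 10 faults.
10 > 9: adding a frame increased faults — Belady's anomaly.

9, 10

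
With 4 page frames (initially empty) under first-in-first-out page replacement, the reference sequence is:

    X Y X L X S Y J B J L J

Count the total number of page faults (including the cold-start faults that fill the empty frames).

X → fault, frames [X]
Y → fault, frames [X, Y]
X → hit
L → fault, frames [X, Y, L]
X → hit
S → fault, frames [X, Y, L, S]
Y → hit
J → fault, evict X, frames [Y, L, S, J]
B → fault, evict Y, frames [L, S, J, B]
J → hit
L → hit
J → hit
Page faults: 6.

6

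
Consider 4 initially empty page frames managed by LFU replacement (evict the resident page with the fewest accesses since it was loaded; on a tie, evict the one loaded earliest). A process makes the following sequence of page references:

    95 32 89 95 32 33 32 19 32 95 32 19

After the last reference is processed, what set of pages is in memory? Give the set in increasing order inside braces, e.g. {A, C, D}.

95: miss, frames [95]
32: miss, frames [95, 32]
89: miss, frames [95, 32, 89]
95: hit
32: hit
33: miss, frames [95, 32, 89, 33]
32: hit
19: miss, evict 89, frames [95, 32, 33, 19]
32: hit
95: hit
32: hit
19: hit

{19, 32, 33, 95}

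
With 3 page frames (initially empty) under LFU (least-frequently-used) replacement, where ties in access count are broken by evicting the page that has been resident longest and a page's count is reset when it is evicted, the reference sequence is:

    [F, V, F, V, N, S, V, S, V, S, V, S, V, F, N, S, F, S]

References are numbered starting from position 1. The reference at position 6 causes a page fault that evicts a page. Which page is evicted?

pos 1: F -> miss, frames (F)
pos 2: V -> miss, frames (F V)
pos 3: F -> hit
pos 4: V -> hit
pos 5: N -> miss, frames (F V N)
pos 6: S -> miss, evict N, frames (F V S)
At position 6, page N is evicted.

N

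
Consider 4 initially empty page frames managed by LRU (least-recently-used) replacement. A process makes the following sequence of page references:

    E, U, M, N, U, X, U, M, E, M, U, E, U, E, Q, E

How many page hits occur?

9

E → miss, frames (E)
U → miss, frames (E U)
M → miss, frames (E U M)
N → miss, frames (E U M N)
U → hit
X → miss, evict E, frames (M N U X)
U → hit
M → hit
E → miss, evict N, frames (X U M E)
M → hit
U → hit
E → hit
U → hit
E → hit
Q → miss, evict X, frames (M U E Q)
E → hit
Hits: 9.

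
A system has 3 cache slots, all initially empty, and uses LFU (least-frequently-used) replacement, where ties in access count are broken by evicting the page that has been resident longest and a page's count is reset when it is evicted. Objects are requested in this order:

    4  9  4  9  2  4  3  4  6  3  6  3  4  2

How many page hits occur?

4: fault, frames (4)
9: fault, frames (4 9)
4: hit
9: hit
2: fault, frames (4 9 2)
4: hit
3: fault, evict 2, frames (4 9 3)
4: hit
6: fault, evict 3, frames (4 9 6)
3: fault, evict 6, frames (4 9 3)
6: fault, evict 3, frames (4 9 6)
3: fault, evict 6, frames (4 9 3)
4: hit
2: fault, evict 3, frames (4 9 2)
Hits: 5.

5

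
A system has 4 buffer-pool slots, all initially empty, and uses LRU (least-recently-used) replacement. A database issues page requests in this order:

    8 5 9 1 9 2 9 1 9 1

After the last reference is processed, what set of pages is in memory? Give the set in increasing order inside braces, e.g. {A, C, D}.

{1, 2, 5, 9}

8 → fault, frames [8]
5 → fault, frames [8, 5]
9 → fault, frames [8, 5, 9]
1 → fault, frames [8, 5, 9, 1]
9 → hit
2 → fault, evict 8, frames [5, 1, 9, 2]
9 → hit
1 → hit
9 → hit
1 → hit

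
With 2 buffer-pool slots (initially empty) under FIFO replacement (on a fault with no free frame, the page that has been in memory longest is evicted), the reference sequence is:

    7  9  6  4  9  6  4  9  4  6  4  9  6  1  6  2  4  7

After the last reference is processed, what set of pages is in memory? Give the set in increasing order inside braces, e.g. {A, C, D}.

7: miss, frames (7)
9: miss, frames (7 9)
6: miss, evict 7, frames (9 6)
4: miss, evict 9, frames (6 4)
9: miss, evict 6, frames (4 9)
6: miss, evict 4, frames (9 6)
4: miss, evict 9, frames (6 4)
9: miss, evict 6, frames (4 9)
4: hit
6: miss, evict 4, frames (9 6)
4: miss, evict 9, frames (6 4)
9: miss, evict 6, frames (4 9)
6: miss, evict 4, frames (9 6)
1: miss, evict 9, frames (6 1)
6: hit
2: miss, evict 6, frames (1 2)
4: miss, evict 1, frames (2 4)
7: miss, evict 2, frames (4 7)

{4, 7}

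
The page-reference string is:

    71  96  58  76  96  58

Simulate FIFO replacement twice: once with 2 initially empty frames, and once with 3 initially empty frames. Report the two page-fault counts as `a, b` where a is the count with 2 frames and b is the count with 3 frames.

6, 4

2 frames: F F F F F F → 6 faults.
3 frames: F F F F . . → 4 faults.
4 < 6: adding a frame reduced faults, as is typical.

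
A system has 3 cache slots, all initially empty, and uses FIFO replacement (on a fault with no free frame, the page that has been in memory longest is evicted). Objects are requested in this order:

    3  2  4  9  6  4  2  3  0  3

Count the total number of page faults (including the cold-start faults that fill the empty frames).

3 → miss, frames {3}
2 → miss, frames {3,2}
4 → miss, frames {3,2,4}
9 → miss, evict 3, frames {2,4,9}
6 → miss, evict 2, frames {4,9,6}
4 → hit
2 → miss, evict 4, frames {9,6,2}
3 → miss, evict 9, frames {6,2,3}
0 → miss, evict 6, frames {2,3,0}
3 → hit
Page faults: 8.

8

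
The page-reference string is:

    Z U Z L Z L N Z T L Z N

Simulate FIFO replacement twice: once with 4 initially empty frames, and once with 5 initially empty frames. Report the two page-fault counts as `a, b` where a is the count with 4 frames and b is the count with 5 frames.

4 frames: F F . F . . F . F . F . → 6 faults.
5 frames: F F . F . . F . F . . . → 5 faults.
5 < 6: adding a frame reduced faults, as is typical.

6, 5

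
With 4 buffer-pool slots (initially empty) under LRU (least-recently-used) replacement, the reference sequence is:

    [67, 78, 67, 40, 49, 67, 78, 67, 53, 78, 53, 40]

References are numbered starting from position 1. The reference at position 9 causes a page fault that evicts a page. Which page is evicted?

40

pos 1: 67: fault, frames [67]
pos 2: 78: fault, frames [67, 78]
pos 3: 67: hit
pos 4: 40: fault, frames [78, 67, 40]
pos 5: 49: fault, frames [78, 67, 40, 49]
pos 6: 67: hit
pos 7: 78: hit
pos 8: 67: hit
pos 9: 53: fault, evict 40, frames [49, 78, 67, 53]
At position 9, page 40 is evicted.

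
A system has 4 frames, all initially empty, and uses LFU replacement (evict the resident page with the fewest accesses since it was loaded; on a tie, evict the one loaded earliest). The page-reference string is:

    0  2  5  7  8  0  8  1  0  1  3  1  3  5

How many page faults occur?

0 -> miss, frames {0}
2 -> miss, frames {0,2}
5 -> miss, frames {0,2,5}
7 -> miss, frames {0,2,5,7}
8 -> miss, evict 0, frames {2,5,7,8}
0 -> miss, evict 2, frames {5,7,8,0}
8 -> hit
1 -> miss, evict 5, frames {7,8,0,1}
0 -> hit
1 -> hit
3 -> miss, evict 7, frames {8,0,1,3}
1 -> hit
3 -> hit
5 -> miss, evict 8, frames {0,1,3,5}
Page faults: 9.

9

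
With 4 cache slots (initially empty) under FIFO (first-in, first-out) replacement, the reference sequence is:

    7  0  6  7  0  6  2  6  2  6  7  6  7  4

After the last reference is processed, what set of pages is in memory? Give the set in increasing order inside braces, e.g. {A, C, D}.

7 -> miss, frames {7}
0 -> miss, frames {7,0}
6 -> miss, frames {7,0,6}
7 -> hit
0 -> hit
6 -> hit
2 -> miss, frames {7,0,6,2}
6 -> hit
2 -> hit
6 -> hit
7 -> hit
6 -> hit
7 -> hit
4 -> miss, evict 7, frames {0,6,2,4}

{0, 2, 4, 6}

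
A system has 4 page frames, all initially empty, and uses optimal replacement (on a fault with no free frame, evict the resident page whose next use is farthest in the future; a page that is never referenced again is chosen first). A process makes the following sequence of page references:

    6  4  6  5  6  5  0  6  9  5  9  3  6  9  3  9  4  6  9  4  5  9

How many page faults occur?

6: fault, frames (6)
4: fault, frames (6 4)
6: hit
5: fault, frames (6 4 5)
6: hit
5: hit
0: fault, frames (6 4 5 0)
6: hit
9: fault, evict 0, frames (6 4 5 9)
5: hit
9: hit
3: fault, evict 5, frames (6 4 9 3)
6: hit
9: hit
3: hit
9: hit
4: hit
6: hit
9: hit
4: hit
5: fault, evict 3, frames (6 4 9 5)
9: hit
Page faults: 7.

7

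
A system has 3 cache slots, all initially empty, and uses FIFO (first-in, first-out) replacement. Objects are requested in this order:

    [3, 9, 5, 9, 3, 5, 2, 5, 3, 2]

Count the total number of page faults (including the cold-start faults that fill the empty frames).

5

3 -> miss, frames (3)
9 -> miss, frames (3 9)
5 -> miss, frames (3 9 5)
9 -> hit
3 -> hit
5 -> hit
2 -> miss, evict 3, frames (9 5 2)
5 -> hit
3 -> miss, evict 9, frames (5 2 3)
2 -> hit
Page faults: 5.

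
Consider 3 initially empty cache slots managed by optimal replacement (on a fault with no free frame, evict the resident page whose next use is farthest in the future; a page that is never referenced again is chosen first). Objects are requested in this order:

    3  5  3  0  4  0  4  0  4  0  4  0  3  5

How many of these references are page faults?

3: fault, frames (3)
5: fault, frames (3 5)
3: hit
0: fault, frames (3 5 0)
4: fault, evict 5, frames (3 0 4)
0: hit
4: hit
0: hit
4: hit
0: hit
4: hit
0: hit
3: hit
5: fault, evict 4, frames (3 0 5)
Page faults: 5.

5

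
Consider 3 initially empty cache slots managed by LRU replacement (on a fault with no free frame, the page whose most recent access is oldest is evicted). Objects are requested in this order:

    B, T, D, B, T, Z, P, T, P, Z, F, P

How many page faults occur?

B → miss, frames {B}
T → miss, frames {B,T}
D → miss, frames {B,T,D}
B → hit
T → hit
Z → miss, evict D, frames {B,T,Z}
P → miss, evict B, frames {T,Z,P}
T → hit
P → hit
Z → hit
F → miss, evict T, frames {P,Z,F}
P → hit
Page faults: 6.

6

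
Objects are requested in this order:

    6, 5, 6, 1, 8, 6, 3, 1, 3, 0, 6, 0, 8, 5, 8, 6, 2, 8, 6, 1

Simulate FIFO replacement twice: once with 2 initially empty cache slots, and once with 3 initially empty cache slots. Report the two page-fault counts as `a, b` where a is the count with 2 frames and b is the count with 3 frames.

2 frames: F F . F F F F F . F F . F F . F F F F F → 16 faults.
3 frames: F F . F F F F F . F F . F F . . F . F F → 14 faults.
14 < 16: adding a frame reduced faults, as is typical.

16, 14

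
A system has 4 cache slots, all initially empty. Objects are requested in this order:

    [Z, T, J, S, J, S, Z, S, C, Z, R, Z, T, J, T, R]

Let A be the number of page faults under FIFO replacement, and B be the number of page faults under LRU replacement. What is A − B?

1

Under FIFO: F F F F . . . . F F F . F F . . → 9 faults.
Under LRU: F F F F . . . . F . F . F F . . → 8 faults.
A − B = 9 − 8 = 1.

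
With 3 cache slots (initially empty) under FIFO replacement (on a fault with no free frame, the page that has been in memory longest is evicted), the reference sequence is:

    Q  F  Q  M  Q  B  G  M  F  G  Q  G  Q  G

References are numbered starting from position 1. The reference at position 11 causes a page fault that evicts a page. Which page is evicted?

B

pos 1: Q → miss, frames [Q]
pos 2: F → miss, frames [Q, F]
pos 3: Q → hit
pos 4: M → miss, frames [Q, F, M]
pos 5: Q → hit
pos 6: B → miss, evict Q, frames [F, M, B]
pos 7: G → miss, evict F, frames [M, B, G]
pos 8: M → hit
pos 9: F → miss, evict M, frames [B, G, F]
pos 10: G → hit
pos 11: Q → miss, evict B, frames [G, F, Q]
At position 11, page B is evicted.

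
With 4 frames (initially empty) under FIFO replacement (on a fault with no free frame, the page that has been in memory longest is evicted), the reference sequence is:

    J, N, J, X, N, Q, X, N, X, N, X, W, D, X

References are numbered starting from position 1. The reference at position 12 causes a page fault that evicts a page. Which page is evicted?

J

pos 1: J -> miss, frames (J)
pos 2: N -> miss, frames (J N)
pos 3: J -> hit
pos 4: X -> miss, frames (J N X)
pos 5: N -> hit
pos 6: Q -> miss, frames (J N X Q)
pos 7: X -> hit
pos 8: N -> hit
pos 9: X -> hit
pos 10: N -> hit
pos 11: X -> hit
pos 12: W -> miss, evict J, frames (N X Q W)
At position 12, page J is evicted.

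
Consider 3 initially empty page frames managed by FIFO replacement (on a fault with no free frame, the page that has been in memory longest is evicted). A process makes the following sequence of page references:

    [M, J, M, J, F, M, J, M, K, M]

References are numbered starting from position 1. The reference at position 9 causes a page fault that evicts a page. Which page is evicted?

pos 1: M: miss, frames {M}
pos 2: J: miss, frames {M,J}
pos 3: M: hit
pos 4: J: hit
pos 5: F: miss, frames {M,J,F}
pos 6: M: hit
pos 7: J: hit
pos 8: M: hit
pos 9: K: miss, evict M, frames {J,F,K}
At position 9, page M is evicted.

M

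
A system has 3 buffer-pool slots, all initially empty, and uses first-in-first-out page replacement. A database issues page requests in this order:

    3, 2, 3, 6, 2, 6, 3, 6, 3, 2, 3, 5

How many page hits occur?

8

3 → miss, frames {3}
2 → miss, frames {3,2}
3 → hit
6 → miss, frames {3,2,6}
2 → hit
6 → hit
3 → hit
6 → hit
3 → hit
2 → hit
3 → hit
5 → miss, evict 3, frames {2,6,5}
Hits: 8.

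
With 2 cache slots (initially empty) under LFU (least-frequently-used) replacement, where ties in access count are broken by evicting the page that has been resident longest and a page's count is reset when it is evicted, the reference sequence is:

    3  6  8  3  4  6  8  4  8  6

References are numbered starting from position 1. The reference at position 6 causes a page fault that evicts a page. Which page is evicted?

pos 1: 3 → miss, frames [3]
pos 2: 6 → miss, frames [3, 6]
pos 3: 8 → miss, evict 3, frames [6, 8]
pos 4: 3 → miss, evict 6, frames [8, 3]
pos 5: 4 → miss, evict 8, frames [3, 4]
pos 6: 6 → miss, evict 3, frames [4, 6]
At position 6, page 3 is evicted.

3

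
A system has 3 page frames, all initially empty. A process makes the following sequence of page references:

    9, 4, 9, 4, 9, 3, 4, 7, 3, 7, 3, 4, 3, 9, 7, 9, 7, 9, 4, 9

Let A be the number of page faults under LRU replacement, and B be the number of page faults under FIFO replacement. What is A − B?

Under LRU: F F . . . F . F . . . . . F F . . . F . → 7 faults.
Under FIFO: F F . . . F . F . . . . . F . . . . F . → 6 faults.
A − B = 7 − 6 = 1.

1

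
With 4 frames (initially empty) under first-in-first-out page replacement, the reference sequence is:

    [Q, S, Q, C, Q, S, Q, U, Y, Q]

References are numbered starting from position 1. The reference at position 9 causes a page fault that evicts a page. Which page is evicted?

pos 1: Q -> miss, frames [Q]
pos 2: S -> miss, frames [Q, S]
pos 3: Q -> hit
pos 4: C -> miss, frames [Q, S, C]
pos 5: Q -> hit
pos 6: S -> hit
pos 7: Q -> hit
pos 8: U -> miss, frames [Q, S, C, U]
pos 9: Y -> miss, evict Q, frames [S, C, U, Y]
At position 9, page Q is evicted.

Q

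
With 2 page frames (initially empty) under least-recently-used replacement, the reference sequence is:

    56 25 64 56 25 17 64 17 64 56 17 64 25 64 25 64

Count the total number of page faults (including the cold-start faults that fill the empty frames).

11

56 -> fault, frames [56]
25 -> fault, frames [56, 25]
64 -> fault, evict 56, frames [25, 64]
56 -> fault, evict 25, frames [64, 56]
25 -> fault, evict 64, frames [56, 25]
17 -> fault, evict 56, frames [25, 17]
64 -> fault, evict 25, frames [17, 64]
17 -> hit
64 -> hit
56 -> fault, evict 17, frames [64, 56]
17 -> fault, evict 64, frames [56, 17]
64 -> fault, evict 56, frames [17, 64]
25 -> fault, evict 17, frames [64, 25]
64 -> hit
25 -> hit
64 -> hit
Page faults: 11.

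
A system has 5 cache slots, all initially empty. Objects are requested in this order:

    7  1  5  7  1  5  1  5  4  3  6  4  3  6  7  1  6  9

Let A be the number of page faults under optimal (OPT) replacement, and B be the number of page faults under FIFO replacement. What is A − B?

-2

Under OPT: F F F . . . . . F F F . . . . . . F → 7 faults.
Under FIFO: F F F . . . . . F F F . . . F F . F → 9 faults.
A − B = 7 − 9 = -2.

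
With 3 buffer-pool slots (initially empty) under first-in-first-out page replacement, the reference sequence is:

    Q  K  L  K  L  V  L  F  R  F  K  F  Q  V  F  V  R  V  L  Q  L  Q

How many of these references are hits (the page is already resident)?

Q -> fault, frames {Q}
K -> fault, frames {Q,K}
L -> fault, frames {Q,K,L}
K -> hit
L -> hit
V -> fault, evict Q, frames {K,L,V}
L -> hit
F -> fault, evict K, frames {L,V,F}
R -> fault, evict L, frames {V,F,R}
F -> hit
K -> fault, evict V, frames {F,R,K}
F -> hit
Q -> fault, evict F, frames {R,K,Q}
V -> fault, evict R, frames {K,Q,V}
F -> fault, evict K, frames {Q,V,F}
V -> hit
R -> fault, evict Q, frames {V,F,R}
V -> hit
L -> fault, evict V, frames {F,R,L}
Q -> fault, evict F, frames {R,L,Q}
L -> hit
Q -> hit
Hits: 9.

9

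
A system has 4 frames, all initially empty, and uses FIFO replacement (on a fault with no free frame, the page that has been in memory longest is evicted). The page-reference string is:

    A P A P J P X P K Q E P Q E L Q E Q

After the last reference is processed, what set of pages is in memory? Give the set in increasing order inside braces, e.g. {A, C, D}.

{E, L, P, Q}

A -> fault, frames {A}
P -> fault, frames {A,P}
A -> hit
P -> hit
J -> fault, frames {A,P,J}
P -> hit
X -> fault, frames {A,P,J,X}
P -> hit
K -> fault, evict A, frames {P,J,X,K}
Q -> fault, evict P, frames {J,X,K,Q}
E -> fault, evict J, frames {X,K,Q,E}
P -> fault, evict X, frames {K,Q,E,P}
Q -> hit
E -> hit
L -> fault, evict K, frames {Q,E,P,L}
Q -> hit
E -> hit
Q -> hit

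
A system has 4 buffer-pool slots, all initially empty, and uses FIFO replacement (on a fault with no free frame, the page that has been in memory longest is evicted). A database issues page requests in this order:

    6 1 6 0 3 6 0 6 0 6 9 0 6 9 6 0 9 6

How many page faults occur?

6

6 → miss, frames [6]
1 → miss, frames [6, 1]
6 → hit
0 → miss, frames [6, 1, 0]
3 → miss, frames [6, 1, 0, 3]
6 → hit
0 → hit
6 → hit
0 → hit
6 → hit
9 → miss, evict 6, frames [1, 0, 3, 9]
0 → hit
6 → miss, evict 1, frames [0, 3, 9, 6]
9 → hit
6 → hit
0 → hit
9 → hit
6 → hit
Page faults: 6.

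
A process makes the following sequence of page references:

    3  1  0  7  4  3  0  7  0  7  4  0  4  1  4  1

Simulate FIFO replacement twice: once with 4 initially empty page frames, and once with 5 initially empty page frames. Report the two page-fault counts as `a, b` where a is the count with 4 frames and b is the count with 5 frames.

7, 5

4 frames: F F F F F F . . . . . . . F . . → 7 faults.
5 frames: F F F F F . . . . . . . . . . . → 5 faults.
5 < 7: adding a frame reduced faults, as is typical.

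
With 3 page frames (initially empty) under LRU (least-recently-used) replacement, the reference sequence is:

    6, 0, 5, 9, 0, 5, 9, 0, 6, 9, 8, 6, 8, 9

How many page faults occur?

6

6: miss, frames (6)
0: miss, frames (6 0)
5: miss, frames (6 0 5)
9: miss, evict 6, frames (0 5 9)
0: hit
5: hit
9: hit
0: hit
6: miss, evict 5, frames (9 0 6)
9: hit
8: miss, evict 0, frames (6 9 8)
6: hit
8: hit
9: hit
Page faults: 6.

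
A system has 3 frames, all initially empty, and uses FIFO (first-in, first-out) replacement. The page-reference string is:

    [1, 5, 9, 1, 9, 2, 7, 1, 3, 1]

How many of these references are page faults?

7

1: fault, frames {1}
5: fault, frames {1,5}
9: fault, frames {1,5,9}
1: hit
9: hit
2: fault, evict 1, frames {5,9,2}
7: fault, evict 5, frames {9,2,7}
1: fault, evict 9, frames {2,7,1}
3: fault, evict 2, frames {7,1,3}
1: hit
Page faults: 7.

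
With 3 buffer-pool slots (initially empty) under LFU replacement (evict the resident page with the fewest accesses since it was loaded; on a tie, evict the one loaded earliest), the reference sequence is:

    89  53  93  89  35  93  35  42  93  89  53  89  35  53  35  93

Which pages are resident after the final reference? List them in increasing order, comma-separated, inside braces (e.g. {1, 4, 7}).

89 → fault, frames [89]
53 → fault, frames [89, 53]
93 → fault, frames [89, 53, 93]
89 → hit
35 → fault, evict 53, frames [89, 93, 35]
93 → hit
35 → hit
42 → fault, evict 89, frames [93, 35, 42]
93 → hit
89 → fault, evict 42, frames [93, 35, 89]
53 → fault, evict 89, frames [93, 35, 53]
89 → fault, evict 53, frames [93, 35, 89]
35 → hit
53 → fault, evict 89, frames [93, 35, 53]
35 → hit
93 → hit

{35, 53, 93}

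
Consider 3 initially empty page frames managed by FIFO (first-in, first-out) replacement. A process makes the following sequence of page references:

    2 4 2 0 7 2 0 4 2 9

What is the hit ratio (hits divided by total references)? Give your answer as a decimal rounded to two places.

0.30

2 -> miss, frames {2}
4 -> miss, frames {2,4}
2 -> hit
0 -> miss, frames {2,4,0}
7 -> miss, evict 2, frames {4,0,7}
2 -> miss, evict 4, frames {0,7,2}
0 -> hit
4 -> miss, evict 0, frames {7,2,4}
2 -> hit
9 -> miss, evict 7, frames {2,4,9}
Hits: 3 of 10 references → 3/10 = 0.3000.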